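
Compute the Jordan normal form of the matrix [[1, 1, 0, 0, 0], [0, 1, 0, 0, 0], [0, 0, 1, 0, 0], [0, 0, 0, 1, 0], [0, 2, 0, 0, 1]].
J = [[1, 1, 0, 0, 0], [0, 1, 0, 0, 0], [0, 0, 1, 0, 0], [0, 0, 0, 1, 0], [0, 0, 0, 0, 1]]

The characteristic polynomial is det(xI - A) = (x - 1)^5, so the eigenvalues are 1 (algebraic multiplicity 5).

For λ = 1: rank(A - I) = 1, rank((A - I)^2) = 0. The eigenspace has dimension 5 - 1 = 4, so there are 4 Jordan blocks; the rank sequence gives block sizes [2, 1, 1, 1].

Assembling the blocks gives the Jordan form J above.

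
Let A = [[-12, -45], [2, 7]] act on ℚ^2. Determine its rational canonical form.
The invariant factors of A (the non-unit diagonal entries of the Smith normal form of xI - A over ℚ[x]) are (x + 2)(x + 3), each dividing the next. The characteristic polynomial is their product, (x + 2)(x + 3).

The rational canonical form is the block-diagonal matrix of companion matrices C(f_i):
R = [[0, -6], [1, -5]].

R = [[0, -6], [1, -5]]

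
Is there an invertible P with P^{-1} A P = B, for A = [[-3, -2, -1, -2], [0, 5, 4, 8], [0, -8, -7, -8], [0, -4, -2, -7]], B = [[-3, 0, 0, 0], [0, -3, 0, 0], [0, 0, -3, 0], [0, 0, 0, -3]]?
No.

Both have characteristic polynomial (x + 3)^4, but the minimal polynomial of A is (x + 3)^2 while the minimal polynomial of B is x + 3. The minimal polynomial is a similarity invariant, so A and B are not similar.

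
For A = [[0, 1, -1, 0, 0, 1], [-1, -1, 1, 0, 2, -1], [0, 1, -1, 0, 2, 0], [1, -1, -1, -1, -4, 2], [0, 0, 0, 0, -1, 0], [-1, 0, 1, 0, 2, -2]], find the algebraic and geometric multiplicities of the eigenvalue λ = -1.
The characteristic polynomial is (x + 1)^6, so the factor x + 1 appears with exponent 6: the algebraic multiplicity is 6.

rank(A + I) = 3, so the eigenspace has dimension 6 - 3 = 3: the geometric multiplicity is 3.

Since 3 < 6, A is not diagonalizable.

algebraic multiplicity 6, geometric multiplicity 3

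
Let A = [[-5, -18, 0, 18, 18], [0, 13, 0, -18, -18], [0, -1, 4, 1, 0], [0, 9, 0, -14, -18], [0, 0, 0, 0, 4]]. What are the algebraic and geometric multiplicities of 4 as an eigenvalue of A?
algebraic multiplicity 3, geometric multiplicity 2

The characteristic polynomial is (x - 4)^3(x + 5)^2, so the factor x - 4 appears with exponent 3: the algebraic multiplicity is 3.

rank(A - 4I) = 3, so the eigenspace has dimension 5 - 3 = 2: the geometric multiplicity is 2.

Since 2 < 3, A is not diagonalizable.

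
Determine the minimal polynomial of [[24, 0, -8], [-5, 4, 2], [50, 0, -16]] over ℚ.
m_A(x) = (x - 4)^2

The characteristic polynomial factors as (x - 4)^3. The minimal polynomial is ∏(x - λ)^{k_λ} where k_λ is the size of the largest Jordan block at λ.

For λ = 4: rank(A - 4I) = 1, and the largest Jordan block has size 2 (the smallest k with rank((A - 4I)^k) = rank((A - 4I)^(k+1))).

So m_A(x) = (x - 4)^2.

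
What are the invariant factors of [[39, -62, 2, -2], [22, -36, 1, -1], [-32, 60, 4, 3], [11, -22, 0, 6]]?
The Jordan structure of A has elementary divisors (x + 5), (x - 6)^3. Arranging the block sizes at each eigenvalue in decreasing order and taking row products gives the invariant factors.

Invariant factors (smallest first, each dividing the next): (x - 6)^3(x + 5).

Check: the last factor (x - 6)^3(x + 5) is the minimal polynomial, and the product (x - 6)^3(x + 5) is the characteristic polynomial.

(x - 6)^3(x + 5)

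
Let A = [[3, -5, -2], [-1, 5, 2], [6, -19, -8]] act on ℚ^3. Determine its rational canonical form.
R = [[0, 0, -4], [1, 0, 4], [0, 1, 0]]

The invariant factors of A (the non-unit diagonal entries of the Smith normal form of xI - A over ℚ[x]) are x^3 - 4x + 4, each dividing the next. The characteristic polynomial is their product, x^3 - 4x + 4.

The rational canonical form is the block-diagonal matrix of companion matrices C(f_i):
R = [[0, 0, -4], [1, 0, 4], [0, 1, 0]].

Note the characteristic polynomial does not split into linear factors over ℚ, so A has no Jordan form over ℚ; the rational canonical form exists over any field.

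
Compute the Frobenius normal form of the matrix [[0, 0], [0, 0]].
The invariant factors of A (the non-unit diagonal entries of the Smith normal form of xI - A over ℚ[x]) are x, x, each dividing the next. The characteristic polynomial is their product, x^2.

The rational canonical form is the block-diagonal matrix of companion matrices C(f_i):
R = [[0, 0], [0, 0]].

R = [[0, 0], [0, 0]]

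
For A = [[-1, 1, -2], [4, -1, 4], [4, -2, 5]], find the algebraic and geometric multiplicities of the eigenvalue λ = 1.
The characteristic polynomial is (x - 1)^3, so the factor x - 1 appears with exponent 3: the algebraic multiplicity is 3.

rank(A - I) = 1, so the eigenspace has dimension 3 - 1 = 2: the geometric multiplicity is 2.

Since 2 < 3, A is not diagonalizable.

algebraic multiplicity 3, geometric multiplicity 2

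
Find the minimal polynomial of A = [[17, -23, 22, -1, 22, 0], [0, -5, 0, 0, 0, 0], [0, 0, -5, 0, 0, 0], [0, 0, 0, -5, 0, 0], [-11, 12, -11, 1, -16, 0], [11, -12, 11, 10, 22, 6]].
The characteristic polynomial factors as (x - 6)^2(x + 5)^4. The minimal polynomial is ∏(x - λ)^{k_λ} where k_λ is the size of the largest Jordan block at λ.

For λ = -5: rank(A + 5I) = 3, and the largest Jordan block has size 2 (the smallest k with rank((A + 5I)^k) = rank((A + 5I)^(k+1))).
For λ = 6: rank(A - 6I) = 4, and the largest Jordan block has size 1 (the smallest k with rank((A - 6I)^k) = rank((A - 6I)^(k+1))).

So m_A(x) = (x - 6)(x + 5)^2.

m_A(x) = (x - 6)(x + 5)^2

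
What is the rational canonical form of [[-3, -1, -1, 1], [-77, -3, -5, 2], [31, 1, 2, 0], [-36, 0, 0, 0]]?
The invariant factors of A (the non-unit diagonal entries of the Smith normal form of xI - A over ℚ[x]) are (x^2 + 2x - 6)^2, each dividing the next. The characteristic polynomial is their product, (x^2 + 2x - 6)^2.

The rational canonical form is the block-diagonal matrix of companion matrices C(f_i):
R = [[0, 0, 0, -36], [1, 0, 0, 24], [0, 1, 0, 8], [0, 0, 1, -4]].

Note the characteristic polynomial does not split into linear factors over ℚ, so A has no Jordan form over ℚ; the rational canonical form exists over any field.

R = [[0, 0, 0, -36], [1, 0, 0, 24], [0, 1, 0, 8], [0, 0, 1, -4]]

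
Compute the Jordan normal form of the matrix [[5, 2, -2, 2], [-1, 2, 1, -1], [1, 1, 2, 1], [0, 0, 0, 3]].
J = [[3, 1, 0, 0], [0, 3, 0, 0], [0, 0, 3, 0], [0, 0, 0, 3]]

The characteristic polynomial is det(xI - A) = (x - 3)^4, so the eigenvalues are 3 (algebraic multiplicity 4).

For λ = 3: rank(A - 3I) = 1, rank((A - 3I)^2) = 0. The eigenspace has dimension 4 - 1 = 3, so there are 3 Jordan blocks; the rank sequence gives block sizes [2, 1, 1].

Assembling the blocks gives the Jordan form J above.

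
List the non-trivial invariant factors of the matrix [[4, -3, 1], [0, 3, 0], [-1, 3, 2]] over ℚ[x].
x - 3, (x - 3)^2

The Jordan structure of A has elementary divisors (x - 3)^2, (x - 3). Arranging the block sizes at each eigenvalue in decreasing order and taking row products gives the invariant factors.

Invariant factors (smallest first, each dividing the next): x - 3, (x - 3)^2.

Check: the last factor (x - 3)^2 is the minimal polynomial, and the product (x - 3)^3 is the characteristic polynomial.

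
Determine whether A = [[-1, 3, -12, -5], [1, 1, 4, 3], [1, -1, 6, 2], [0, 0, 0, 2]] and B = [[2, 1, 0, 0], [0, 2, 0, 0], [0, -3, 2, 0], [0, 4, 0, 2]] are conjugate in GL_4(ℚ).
No.

Both have characteristic polynomial (x - 2)^4 and minimal polynomial (x - 2)^2. But rank(A - 2I) = 2 for A while rank(B - 2I) = 1 for B, so the number of Jordan blocks at λ = 2 differs. A and B are not similar.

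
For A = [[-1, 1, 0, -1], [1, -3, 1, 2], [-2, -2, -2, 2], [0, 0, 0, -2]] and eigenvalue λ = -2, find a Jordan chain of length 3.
We seek v_1 ∈ ker((A + 2I)^3) \ ker((A + 2I)^2), then set v_{i+1} = (A + 2I) v_i.

One such chain is v_1 = [[0, 0, 1, 0]]^T, v_2 = [[0, 1, 0, 0]]^T, v_3 = [[1, -1, -2, 0]]^T. Check: (A + 2I) v_3 = [[0, 0, 0, 0]]^T = 0.

v_1 = [[0, 0, 1, 0]]^T, v_2 = [[0, 1, 0, 0]]^T, v_3 = [[1, -1, -2, 0]]^T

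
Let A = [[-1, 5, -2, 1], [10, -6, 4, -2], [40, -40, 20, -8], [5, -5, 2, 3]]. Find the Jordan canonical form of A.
J = [[4, 1, 0, 0], [0, 4, 0, 0], [0, 0, 4, 0], [0, 0, 0, 4]]

The characteristic polynomial is det(xI - A) = (x - 4)^4, so the eigenvalues are 4 (algebraic multiplicity 4).

For λ = 4: rank(A - 4I) = 1, rank((A - 4I)^2) = 0. The eigenspace has dimension 4 - 1 = 3, so there are 3 Jordan blocks; the rank sequence gives block sizes [2, 1, 1].

Assembling the blocks gives the Jordan form J above.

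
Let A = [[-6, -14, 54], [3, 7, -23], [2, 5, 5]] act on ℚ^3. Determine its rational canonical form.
R = [[0, 0, 8], [1, 0, -12], [0, 1, 6]]

The invariant factors of A (the non-unit diagonal entries of the Smith normal form of xI - A over ℚ[x]) are (x - 2)^3, each dividing the next. The characteristic polynomial is their product, (x - 2)^3.

The rational canonical form is the block-diagonal matrix of companion matrices C(f_i):
R = [[0, 0, 8], [1, 0, -12], [0, 1, 6]].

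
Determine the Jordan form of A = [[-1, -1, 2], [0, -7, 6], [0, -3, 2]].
J = [[-4, 0, 0], [0, -1, 1], [0, 0, -1]]

The characteristic polynomial is det(xI - A) = (x + 1)^2(x + 4), so the eigenvalues are -4 (algebraic multiplicity 1), -1 (algebraic multiplicity 2).

For λ = -4: algebraic multiplicity 1 gives one 1×1 block.

For λ = -1: rank(A + I) = 2, rank((A + I)^2) = 1. The eigenspace has dimension 3 - 2 = 1, so there is 1 Jordan block; the rank sequence gives block sizes [2].

Assembling the blocks gives the Jordan form J above.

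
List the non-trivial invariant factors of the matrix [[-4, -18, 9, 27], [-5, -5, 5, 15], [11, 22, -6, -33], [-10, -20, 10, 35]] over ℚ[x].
x - 5, x - 5, (x - 5)^2

The Jordan structure of A has elementary divisors (x - 5)^2, (x - 5), (x - 5). Arranging the block sizes at each eigenvalue in decreasing order and taking row products gives the invariant factors.

Invariant factors (smallest first, each dividing the next): x - 5, x - 5, (x - 5)^2.

Check: the last factor (x - 5)^2 is the minimal polynomial, and the product (x - 5)^4 is the characteristic polynomial.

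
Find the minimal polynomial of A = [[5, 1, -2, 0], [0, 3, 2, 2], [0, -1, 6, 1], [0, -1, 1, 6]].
The characteristic polynomial factors as (x - 5)^4. The minimal polynomial is ∏(x - λ)^{k_λ} where k_λ is the size of the largest Jordan block at λ.

For λ = 5: rank(A - 5I) = 2, and the largest Jordan block has size 2 (the smallest k with rank((A - 5I)^k) = rank((A - 5I)^(k+1))).

So m_A(x) = (x - 5)^2.

m_A(x) = (x - 5)^2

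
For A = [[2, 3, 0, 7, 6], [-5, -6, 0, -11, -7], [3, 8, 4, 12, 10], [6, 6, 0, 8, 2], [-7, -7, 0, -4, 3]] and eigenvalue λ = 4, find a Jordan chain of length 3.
v_1 = [[1, -1, 0, 0, 1]]^T, v_2 = [[1, -2, 5, 2, -1]]^T, v_3 = [[0, 0, 1, 0, 0]]^T

We seek v_1 ∈ ker((A - 4I)^3) \ ker((A - 4I)^2), then set v_{i+1} = (A - 4I) v_i.

One such chain is v_1 = [[1, -1, 0, 0, 1]]^T, v_2 = [[1, -2, 5, 2, -1]]^T, v_3 = [[0, 0, 1, 0, 0]]^T. Check: (A - 4I) v_3 = [[0, 0, 0, 0, 0]]^T = 0.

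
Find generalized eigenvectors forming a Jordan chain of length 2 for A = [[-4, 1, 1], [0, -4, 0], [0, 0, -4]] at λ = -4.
We seek v_1 ∈ ker((A + 4I)^2) \ ker(A + 4I), then set v_{i+1} = (A + 4I) v_i.

One such chain is v_1 = [[1, 0, 1]]^T, v_2 = [[1, 0, 0]]^T. Check: (A + 4I) v_2 = [[0, 0, 0]]^T = 0.

v_1 = [[1, 0, 1]]^T, v_2 = [[1, 0, 0]]^T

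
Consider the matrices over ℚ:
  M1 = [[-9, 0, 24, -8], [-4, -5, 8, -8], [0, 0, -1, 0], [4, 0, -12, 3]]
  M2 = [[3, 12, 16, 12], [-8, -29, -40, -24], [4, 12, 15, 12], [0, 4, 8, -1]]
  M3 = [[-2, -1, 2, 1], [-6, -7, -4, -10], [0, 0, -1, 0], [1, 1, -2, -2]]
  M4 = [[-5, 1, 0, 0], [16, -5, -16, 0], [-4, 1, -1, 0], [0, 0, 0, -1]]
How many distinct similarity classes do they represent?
Characteristic polynomials: χ_{M1} = (x + 1)^2(x + 5)^2, χ_{M2} = (x + 1)^2(x + 5)^2, χ_{M3} = (x + 1)^2(x + 5)^2, χ_{M4} = (x + 1)^2(x + 5)^2.

{M1, M2}: invariant factors (x + 1)(x + 5), (x + 1)(x + 5).

{M3, M4}: invariant factors x + 1, (x + 1)(x + 5)^2.

Matrices are similar if and only if their invariant-factor lists agree; the partition into similarity classes is {M1, M2}, {M3, M4}.

2 classes: {M1, M2}, {M3, M4}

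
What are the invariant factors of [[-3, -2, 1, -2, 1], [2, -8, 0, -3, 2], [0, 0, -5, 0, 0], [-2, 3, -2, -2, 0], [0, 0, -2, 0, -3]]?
The Jordan structure of A has elementary divisors (x + 5)^2, (x + 5), (x + 3)^2. Arranging the block sizes at each eigenvalue in decreasing order and taking row products gives the invariant factors.

Invariant factors (smallest first, each dividing the next): x + 5, (x + 3)^2(x + 5)^2.

Check: the last factor (x + 3)^2(x + 5)^2 is the minimal polynomial, and the product (x + 3)^2(x + 5)^3 is the characteristic polynomial.

x + 5, (x + 3)^2(x + 5)^2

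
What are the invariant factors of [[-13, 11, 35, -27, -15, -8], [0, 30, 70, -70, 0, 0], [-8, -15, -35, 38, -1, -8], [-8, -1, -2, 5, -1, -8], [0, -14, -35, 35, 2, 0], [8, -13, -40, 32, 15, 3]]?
The Jordan structure of A has elementary divisors (x + 5)^2, (x + 5), (x - 2), (x - 2), (x - 3). Arranging the block sizes at each eigenvalue in decreasing order and taking row products gives the invariant factors.

Invariant factors (smallest first, each dividing the next): (x - 2)(x + 5), (x - 3)(x - 2)(x + 5)^2.

Check: the last factor (x - 3)(x - 2)(x + 5)^2 is the minimal polynomial, and the product (x - 3)(x - 2)^2(x + 5)^3 is the characteristic polynomial.

(x - 2)(x + 5), (x - 3)(x - 2)(x + 5)^2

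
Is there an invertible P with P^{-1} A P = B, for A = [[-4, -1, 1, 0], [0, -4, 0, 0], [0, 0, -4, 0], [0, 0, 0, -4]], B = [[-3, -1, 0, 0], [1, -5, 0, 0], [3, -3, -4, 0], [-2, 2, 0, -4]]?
Yes.

Two matrices over a field are similar if and only if they have the same invariant factors.

Both A and B have characteristic polynomial (x + 4)^4 and minimal polynomial (x + 4)^2. Computing further, both have invariant factors x + 4, x + 4, (x + 4)^2. Hence A and B are similar.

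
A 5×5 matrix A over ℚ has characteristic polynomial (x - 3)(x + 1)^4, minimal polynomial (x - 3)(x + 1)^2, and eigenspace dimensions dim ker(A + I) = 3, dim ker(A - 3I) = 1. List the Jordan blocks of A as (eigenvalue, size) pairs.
λ = -1: algebraic multiplicity 4 (exponent in χ_A), largest block size 2 (exponent in m_A), 3 blocks (geometric multiplicity). These force block sizes [2, 1, 1].
λ = 3: algebraic multiplicity 1 (exponent in χ_A), largest block size 1 (exponent in m_A), 1 block (geometric multiplicity). This forces block sizes [1].

Jordan blocks: (-1, 2), (-1, 1), (-1, 1), (3, 1)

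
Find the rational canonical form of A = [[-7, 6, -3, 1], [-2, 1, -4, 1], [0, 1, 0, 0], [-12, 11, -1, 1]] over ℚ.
The invariant factors of A (the non-unit diagonal entries of the Smith normal form of xI - A over ℚ[x]) are (x + 5)(x^3 + 4x - 1), each dividing the next. The characteristic polynomial is their product, (x + 5)(x^3 + 4x - 1).

The rational canonical form is the block-diagonal matrix of companion matrices C(f_i):
R = [[0, 0, 0, 5], [1, 0, 0, -19], [0, 1, 0, -4], [0, 0, 1, -5]].

Note the characteristic polynomial does not split into linear factors over ℚ, so A has no Jordan form over ℚ; the rational canonical form exists over any field.

R = [[0, 0, 0, 5], [1, 0, 0, -19], [0, 1, 0, -4], [0, 0, 1, -5]]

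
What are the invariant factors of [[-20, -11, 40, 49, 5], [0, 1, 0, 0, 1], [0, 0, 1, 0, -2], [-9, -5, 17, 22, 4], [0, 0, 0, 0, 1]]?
The Jordan structure of A has elementary divisors (x - 1)^3, (x - 1)^2. Arranging the block sizes at each eigenvalue in decreasing order and taking row products gives the invariant factors.

Invariant factors (smallest first, each dividing the next): (x - 1)^2, (x - 1)^3.

Check: the last factor (x - 1)^3 is the minimal polynomial, and the product (x - 1)^5 is the characteristic polynomial.

(x - 1)^2, (x - 1)^3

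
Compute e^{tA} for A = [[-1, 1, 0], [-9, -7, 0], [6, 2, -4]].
e^{tA} = [[(3*t + 1)*e^{-4*t}, t*e^{-4*t}, 0], [-9*t*e^{-4*t}, (1 - 3*t)*e^{-4*t}, 0], [6*t*e^{-4*t}, 2*t*e^{-4*t}, e^{-4*t}]]

A has Jordan form J = [[-4, 1, 0], [0, -4, 0], [0, 0, -4]] with A = PJP^{-1}, so e^{tA} = P e^{tJ} P^{-1}.

For a Jordan block J_k(λ), e^{tJ_k(λ)} = e^{λt} · (I + tN + t^2 N^2/2! + ... + t^{k-1} N^{k-1}/(k-1)!) where N is the nilpotent superdiagonal part.

Assembling the blocks and conjugating back gives the entries of e^{tA} as shown above.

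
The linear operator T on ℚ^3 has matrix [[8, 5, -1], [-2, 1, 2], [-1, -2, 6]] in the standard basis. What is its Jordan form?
J = [[5, 1, 0], [0, 5, 1], [0, 0, 5]]

The characteristic polynomial is det(xI - A) = (x - 5)^3, so the eigenvalues are 5 (algebraic multiplicity 3).

For λ = 5: rank(A - 5I) = 2, rank((A - 5I)^2) = 1, rank((A - 5I)^3) = 0. The eigenspace has dimension 3 - 2 = 1, so there is 1 Jordan block; the rank sequence gives block sizes [3].

Assembling the blocks gives the Jordan form J above.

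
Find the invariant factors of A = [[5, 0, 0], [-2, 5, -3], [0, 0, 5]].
x - 5, (x - 5)^2

The Jordan structure of A has elementary divisors (x - 5)^2, (x - 5). Arranging the block sizes at each eigenvalue in decreasing order and taking row products gives the invariant factors.

Invariant factors (smallest first, each dividing the next): x - 5, (x - 5)^2.

Check: the last factor (x - 5)^2 is the minimal polynomial, and the product (x - 5)^3 is the characteristic polynomial.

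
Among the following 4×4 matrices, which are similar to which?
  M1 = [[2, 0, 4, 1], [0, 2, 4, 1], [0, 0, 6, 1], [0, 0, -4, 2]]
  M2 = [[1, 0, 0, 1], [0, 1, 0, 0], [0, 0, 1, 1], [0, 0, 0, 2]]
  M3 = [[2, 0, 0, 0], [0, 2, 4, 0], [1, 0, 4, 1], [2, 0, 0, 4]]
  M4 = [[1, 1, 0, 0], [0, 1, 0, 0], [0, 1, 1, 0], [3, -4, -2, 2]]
Characteristic polynomials: χ_{M1} = (x - 4)^2(x - 2)^2, χ_{M2} = (x - 2)(x - 1)^3, χ_{M3} = (x - 4)^2(x - 2)^2, χ_{M4} = (x - 2)(x - 1)^3.

{M1, M3}: invariant factors x - 2, (x - 4)^2(x - 2).

{M2}: invariant factors x - 1, x - 1, (x - 2)(x - 1).

{M4}: invariant factors x - 1, (x - 2)(x - 1)^2.

Matrices are similar if and only if their invariant-factor lists agree; the partition into similarity classes is {M1, M3}, {M2}, {M4}.

3 classes: {M1, M3}, {M2}, {M4}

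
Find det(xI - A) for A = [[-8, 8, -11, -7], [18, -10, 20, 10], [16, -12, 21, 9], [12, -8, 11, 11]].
χ_A(x) = (x - 4)^3(x - 2)

xI - A = [[x + 8, -8, 11, 7], [-18, x + 10, -20, -10], [-16, 12, x - 21, -9], [-12, 8, -11, x - 11]].

Expanding det(xI - A) along the first row:
det(xI - A) = + (x + 8)·det([[x + 10, -20, -10], [12, x - 21, -9], [8, -11, x - 11]]) - (-8)·det([[-18, -20, -10], [-16, x - 21, -9], [-12, -11, x - 11]]) + (11)·det([[-18, x + 10, -10], [-16, 12, -9], [-12, 8, x - 11]]) - (7)·det([[-18, x + 10, -20], [-16, 12, x - 21], [-12, 8, -11]]).

Evaluating gives χ_A(x) = x^4 - 14x^3 + 72x^2 - 160x + 128 = (x - 4)^3(x - 2).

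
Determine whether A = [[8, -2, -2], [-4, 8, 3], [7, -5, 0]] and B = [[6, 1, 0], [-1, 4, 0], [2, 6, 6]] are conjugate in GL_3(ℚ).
Yes.

Two matrices over a field are similar if and only if they have the same invariant factors.

Both A and B have characteristic polynomial (x - 6)(x - 5)^2 and minimal polynomial (x - 6)(x - 5)^2. Computing further, both have invariant factors (x - 6)(x - 5)^2. Hence A and B are similar.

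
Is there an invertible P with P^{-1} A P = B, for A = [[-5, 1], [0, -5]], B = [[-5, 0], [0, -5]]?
No.

Both have characteristic polynomial (x + 5)^2, but the minimal polynomial of A is (x + 5)^2 while the minimal polynomial of B is x + 5. The minimal polynomial is a similarity invariant, so A and B are not similar.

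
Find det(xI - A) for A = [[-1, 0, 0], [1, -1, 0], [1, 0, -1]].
xI - A = [[x + 1, 0, 0], [-1, x + 1, 0], [-1, 0, x + 1]].

Expanding det(xI - A) along the first row:
det(xI - A) = + (x + 1)·det([[x + 1, 0], [0, x + 1]]) - (0)·det([[-1, 0], [-1, x + 1]]) + (0)·det([[-1, x + 1], [-1, 0]]).

Evaluating gives χ_A(x) = x^3 + 3x^2 + 3x + 1 = (x + 1)^3.

χ_A(x) = (x + 1)^3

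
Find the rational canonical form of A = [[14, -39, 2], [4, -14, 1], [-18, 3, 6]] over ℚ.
The invariant factors of A (the non-unit diagonal entries of the Smith normal form of xI - A over ℚ[x]) are (x - 5)(x - 4)(x + 3), each dividing the next. The characteristic polynomial is their product, (x - 5)(x - 4)(x + 3).

The rational canonical form is the block-diagonal matrix of companion matrices C(f_i):
R = [[0, 0, -60], [1, 0, 7], [0, 1, 6]].

R = [[0, 0, -60], [1, 0, 7], [0, 1, 6]]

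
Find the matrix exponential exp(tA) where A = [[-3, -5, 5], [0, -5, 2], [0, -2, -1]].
A has Jordan form J = [[-3, 1, 0], [0, -3, 0], [0, 0, -3]] with A = PJP^{-1}, so e^{tA} = P e^{tJ} P^{-1}.

For a Jordan block J_k(λ), e^{tJ_k(λ)} = e^{λt} · (I + tN + t^2 N^2/2! + ... + t^{k-1} N^{k-1}/(k-1)!) where N is the nilpotent superdiagonal part.

Assembling the blocks and conjugating back gives the entries of e^{tA} as shown above.

e^{tA} = [[e^{-3*t}, -5*t*e^{-3*t}, 5*t*e^{-3*t}], [0, (1 - 2*t)*e^{-3*t}, 2*t*e^{-3*t}], [0, -2*t*e^{-3*t}, (2*t + 1)*e^{-3*t}]]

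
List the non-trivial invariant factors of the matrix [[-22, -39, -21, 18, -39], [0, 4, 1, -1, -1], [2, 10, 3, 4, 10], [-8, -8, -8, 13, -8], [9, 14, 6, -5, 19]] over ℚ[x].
x - 5, (x - 5)^3(x + 3)

The Jordan structure of A has elementary divisors (x + 3), (x - 5)^3, (x - 5). Arranging the block sizes at each eigenvalue in decreasing order and taking row products gives the invariant factors.

Invariant factors (smallest first, each dividing the next): x - 5, (x - 5)^3(x + 3).

Check: the last factor (x - 5)^3(x + 3) is the minimal polynomial, and the product (x - 5)^4(x + 3) is the characteristic polynomial.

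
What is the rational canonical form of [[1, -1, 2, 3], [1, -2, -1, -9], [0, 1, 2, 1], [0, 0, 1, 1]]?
The invariant factors of A (the non-unit diagonal entries of the Smith normal form of xI - A over ℚ[x]) are (x - 2)(x^3 - 2x + 5), each dividing the next. The characteristic polynomial is their product, (x - 2)(x^3 - 2x + 5).

The rational canonical form is the block-diagonal matrix of companion matrices C(f_i):
R = [[0, 0, 0, 10], [1, 0, 0, -9], [0, 1, 0, 2], [0, 0, 1, 2]].

Note the characteristic polynomial does not split into linear factors over ℚ, so A has no Jordan form over ℚ; the rational canonical form exists over any field.

R = [[0, 0, 0, 10], [1, 0, 0, -9], [0, 1, 0, 2], [0, 0, 1, 2]]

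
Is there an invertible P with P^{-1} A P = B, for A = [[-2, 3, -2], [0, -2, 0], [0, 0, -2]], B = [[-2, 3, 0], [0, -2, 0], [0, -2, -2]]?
Yes.

Two matrices over a field are similar if and only if they have the same invariant factors.

Both A and B have characteristic polynomial (x + 2)^3 and minimal polynomial (x + 2)^2. Computing further, both have invariant factors x + 2, (x + 2)^2. Hence A and B are similar.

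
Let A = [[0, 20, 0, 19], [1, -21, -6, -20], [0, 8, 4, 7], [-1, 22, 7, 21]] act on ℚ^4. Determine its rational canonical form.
The invariant factors of A (the non-unit diagonal entries of the Smith normal form of xI - A over ℚ[x]) are (x - 4)(x^3 - 3x + 4), each dividing the next. The characteristic polynomial is their product, (x - 4)(x^3 - 3x + 4).

The rational canonical form is the block-diagonal matrix of companion matrices C(f_i):
R = [[0, 0, 0, 16], [1, 0, 0, -16], [0, 1, 0, 3], [0, 0, 1, 4]].

Note the characteristic polynomial does not split into linear factors over ℚ, so A has no Jordan form over ℚ; the rational canonical form exists over any field.

R = [[0, 0, 0, 16], [1, 0, 0, -16], [0, 1, 0, 3], [0, 0, 1, 4]]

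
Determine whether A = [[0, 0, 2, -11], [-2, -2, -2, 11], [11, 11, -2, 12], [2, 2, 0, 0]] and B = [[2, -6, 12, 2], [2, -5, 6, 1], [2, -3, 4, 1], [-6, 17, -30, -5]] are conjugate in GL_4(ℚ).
No.

Both have characteristic polynomial x^2(x + 2)^2, but the minimal polynomial of A is x^2(x + 2)^2 while the minimal polynomial of B is x^2(x + 2). The minimal polynomial is a similarity invariant, so A and B are not similar.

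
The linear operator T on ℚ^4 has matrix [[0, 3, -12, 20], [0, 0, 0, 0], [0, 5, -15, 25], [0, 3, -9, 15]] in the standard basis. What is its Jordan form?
J = [[0, 1, 0, 0], [0, 0, 0, 0], [0, 0, 0, 1], [0, 0, 0, 0]]

The characteristic polynomial is det(xI - A) = x^4, so the eigenvalues are 0 (algebraic multiplicity 4).

For λ = 0: rank(A) = 2, rank(A^2) = 0. The eigenspace has dimension 4 - 2 = 2, so there are 2 Jordan blocks; the rank sequence gives block sizes [2, 2].

Assembling the blocks gives the Jordan form J above.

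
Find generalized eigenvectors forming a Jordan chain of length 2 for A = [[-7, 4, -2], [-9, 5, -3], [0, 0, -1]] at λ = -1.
We seek v_1 ∈ ker((A + I)^2) \ ker(A + I), then set v_{i+1} = (A + I) v_i.

One such chain is v_1 = [[-1, -1, 0]]^T, v_2 = [[2, 3, 0]]^T. Check: (A + I) v_2 = [[0, 0, 0]]^T = 0.

v_1 = [[-1, -1, 0]]^T, v_2 = [[2, 3, 0]]^T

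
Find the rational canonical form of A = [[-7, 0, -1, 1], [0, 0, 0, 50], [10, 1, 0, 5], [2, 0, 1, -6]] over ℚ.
R = [[-5, 0, 0, 0], [0, 0, 0, 50], [0, 1, 0, -5], [0, 0, 1, -8]]

The invariant factors of A (the non-unit diagonal entries of the Smith normal form of xI - A over ℚ[x]) are x + 5, (x - 2)(x + 5)^2, each dividing the next. The characteristic polynomial is their product, (x - 2)(x + 5)^3.

The rational canonical form is the block-diagonal matrix of companion matrices C(f_i):
R = [[-5, 0, 0, 0], [0, 0, 0, 50], [0, 1, 0, -5], [0, 0, 1, -8]].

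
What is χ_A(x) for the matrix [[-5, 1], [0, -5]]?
xI - A = [[x + 5, -1], [0, x + 5]].

Expanding det(xI - A) along the first row:
det(xI - A) = + (x + 5)·det([[x + 5]]) - (-1)·det([[0]]).

Evaluating gives χ_A(x) = x^2 + 10x + 25 = (x + 5)^2.

χ_A(x) = (x + 5)^2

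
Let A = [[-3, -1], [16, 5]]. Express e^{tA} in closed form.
e^{tA} = [[(1 - 4*t)*e^{t}, -t*e^{t}], [16*t*e^{t}, (4*t + 1)*e^{t}]]

A has Jordan form J = [[1, 1], [0, 1]] with A = PJP^{-1}, so e^{tA} = P e^{tJ} P^{-1}.

For a Jordan block J_k(λ), e^{tJ_k(λ)} = e^{λt} · (I + tN + t^2 N^2/2! + ... + t^{k-1} N^{k-1}/(k-1)!) where N is the nilpotent superdiagonal part.

Assembling the blocks and conjugating back gives the entries of e^{tA} as shown above.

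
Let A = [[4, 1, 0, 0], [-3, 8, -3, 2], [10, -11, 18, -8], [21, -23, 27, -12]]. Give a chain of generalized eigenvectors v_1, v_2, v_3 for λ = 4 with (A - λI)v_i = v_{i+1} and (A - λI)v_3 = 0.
v_1 = [[0, 0, 1, 2]]^T, v_2 = [[0, 1, -2, -5]]^T, v_3 = [[1, 0, 1, 3]]^T

We seek v_1 ∈ ker((A - 4I)^3) \ ker((A - 4I)^2), then set v_{i+1} = (A - 4I) v_i.

One such chain is v_1 = [[0, 0, 1, 2]]^T, v_2 = [[0, 1, -2, -5]]^T, v_3 = [[1, 0, 1, 3]]^T. Check: (A - 4I) v_3 = [[0, 0, 0, 0]]^T = 0.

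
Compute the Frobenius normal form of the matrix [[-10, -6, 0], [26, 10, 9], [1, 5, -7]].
R = [[0, 0, 4], [1, 0, -11], [0, 1, -7]]

The invariant factors of A (the non-unit diagonal entries of the Smith normal form of xI - A over ℚ[x]) are (x + 4)(x^2 + 3x - 1), each dividing the next. The characteristic polynomial is their product, (x + 4)(x^2 + 3x - 1).

The rational canonical form is the block-diagonal matrix of companion matrices C(f_i):
R = [[0, 0, 4], [1, 0, -11], [0, 1, -7]].

Note the characteristic polynomial does not split into linear factors over ℚ, so A has no Jordan form over ℚ; the rational canonical form exists over any field.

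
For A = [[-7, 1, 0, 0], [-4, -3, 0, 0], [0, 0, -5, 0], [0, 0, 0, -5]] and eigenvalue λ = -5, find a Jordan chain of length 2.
We seek v_1 ∈ ker((A + 5I)^2) \ ker(A + 5I), then set v_{i+1} = (A + 5I) v_i.

One such chain is v_1 = [[0, 1, 0, 0]]^T, v_2 = [[1, 2, 0, 0]]^T. Check: (A + 5I) v_2 = [[0, 0, 0, 0]]^T = 0.

v_1 = [[0, 1, 0, 0]]^T, v_2 = [[1, 2, 0, 0]]^T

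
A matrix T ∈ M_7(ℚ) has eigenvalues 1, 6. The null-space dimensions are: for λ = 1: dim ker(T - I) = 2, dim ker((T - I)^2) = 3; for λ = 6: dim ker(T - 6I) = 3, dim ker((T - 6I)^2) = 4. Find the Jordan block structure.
Jordan blocks: (1, 2), (1, 1), (6, 2), (6, 1), (6, 1)

λ = 1: successive nullity increments [2, 1] count blocks of size ≥ k; block sizes are [2, 1].
λ = 6: successive nullity increments [3, 1] count blocks of size ≥ k; block sizes are [2, 1, 1].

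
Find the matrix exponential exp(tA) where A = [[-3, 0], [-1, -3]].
A has Jordan form J = [[-3, 1], [0, -3]] with A = PJP^{-1}, so e^{tA} = P e^{tJ} P^{-1}.

For a Jordan block J_k(λ), e^{tJ_k(λ)} = e^{λt} · (I + tN + t^2 N^2/2! + ... + t^{k-1} N^{k-1}/(k-1)!) where N is the nilpotent superdiagonal part.

Assembling the blocks and conjugating back gives the entries of e^{tA} as shown above.

e^{tA} = [[e^{-3*t}, 0], [-t*e^{-3*t}, e^{-3*t}]]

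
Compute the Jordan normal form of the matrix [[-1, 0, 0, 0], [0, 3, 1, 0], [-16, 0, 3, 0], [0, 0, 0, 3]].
J = [[-1, 0, 0, 0], [0, 3, 1, 0], [0, 0, 3, 0], [0, 0, 0, 3]]

The characteristic polynomial is det(xI - A) = (x - 3)^3(x + 1), so the eigenvalues are -1 (algebraic multiplicity 1), 3 (algebraic multiplicity 3).

For λ = -1: algebraic multiplicity 1 gives one 1×1 block.

For λ = 3: rank(A - 3I) = 2, rank((A - 3I)^2) = 1. The eigenspace has dimension 4 - 2 = 2, so there are 2 Jordan blocks; the rank sequence gives block sizes [2, 1].

Assembling the blocks gives the Jordan form J above.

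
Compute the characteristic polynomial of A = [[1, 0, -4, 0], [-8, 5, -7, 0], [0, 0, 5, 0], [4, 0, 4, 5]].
χ_A(x) = (x - 5)^3(x - 1)

xI - A = [[x - 1, 0, 4, 0], [8, x - 5, 7, 0], [0, 0, x - 5, 0], [-4, 0, -4, x - 5]].

Expanding det(xI - A) along the first row:
det(xI - A) = + (x - 1)·det([[x - 5, 7, 0], [0, x - 5, 0], [0, -4, x - 5]]) - (0)·det([[8, 7, 0], [0, x - 5, 0], [-4, -4, x - 5]]) + (4)·det([[8, x - 5, 0], [0, 0, 0], [-4, 0, x - 5]]) - (0)·det([[8, x - 5, 7], [0, 0, x - 5], [-4, 0, -4]]).

Evaluating gives χ_A(x) = x^4 - 16x^3 + 90x^2 - 200x + 125 = (x - 5)^3(x - 1).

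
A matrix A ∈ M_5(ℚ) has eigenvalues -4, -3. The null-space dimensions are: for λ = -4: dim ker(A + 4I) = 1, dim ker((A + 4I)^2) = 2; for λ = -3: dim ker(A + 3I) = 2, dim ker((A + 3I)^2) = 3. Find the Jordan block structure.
Jordan blocks: (-4, 2), (-3, 2), (-3, 1)

λ = -4: successive nullity increments [1, 1] count blocks of size ≥ k; block sizes are [2].
λ = -3: successive nullity increments [2, 1] count blocks of size ≥ k; block sizes are [2, 1].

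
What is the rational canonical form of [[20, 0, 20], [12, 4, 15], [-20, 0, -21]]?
The invariant factors of A (the non-unit diagonal entries of the Smith normal form of xI - A over ℚ[x]) are x - 4, (x - 4)(x + 5), each dividing the next. The characteristic polynomial is their product, (x - 4)^2(x + 5).

The rational canonical form is the block-diagonal matrix of companion matrices C(f_i):
R = [[4, 0, 0], [0, 0, 20], [0, 1, -1]].

R = [[4, 0, 0], [0, 0, 20], [0, 1, -1]]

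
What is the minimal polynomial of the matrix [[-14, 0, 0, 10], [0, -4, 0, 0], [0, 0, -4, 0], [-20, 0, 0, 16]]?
The characteristic polynomial factors as (x - 6)(x + 4)^3. The minimal polynomial is ∏(x - λ)^{k_λ} where k_λ is the size of the largest Jordan block at λ.

For λ = -4: rank(A + 4I) = 1, and the largest Jordan block has size 1 (the smallest k with rank((A + 4I)^k) = rank((A + 4I)^(k+1))).
For λ = 6: rank(A - 6I) = 3, and the largest Jordan block has size 1 (the smallest k with rank((A - 6I)^k) = rank((A - 6I)^(k+1))).

So m_A(x) = (x - 6)(x + 4).

m_A(x) = (x - 6)(x + 4)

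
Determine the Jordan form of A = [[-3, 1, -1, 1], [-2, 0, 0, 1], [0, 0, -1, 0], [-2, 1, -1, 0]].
J = [[-1, 1, 0, 0], [0, -1, 1, 0], [0, 0, -1, 0], [0, 0, 0, -1]]

The characteristic polynomial is det(xI - A) = (x + 1)^4, so the eigenvalues are -1 (algebraic multiplicity 4).

For λ = -1: rank(A + I) = 2, rank((A + I)^2) = 1, rank((A + I)^3) = 0. The eigenspace has dimension 4 - 2 = 2, so there are 2 Jordan blocks; the rank sequence gives block sizes [3, 1].

Assembling the blocks gives the Jordan form J above.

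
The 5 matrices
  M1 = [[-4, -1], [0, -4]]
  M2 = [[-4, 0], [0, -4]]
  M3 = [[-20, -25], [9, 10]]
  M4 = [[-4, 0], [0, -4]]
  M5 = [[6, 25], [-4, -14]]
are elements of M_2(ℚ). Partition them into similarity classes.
3 classes: {M1, M5}, {M2, M4}, {M3}

Characteristic polynomials: χ_{M1} = (x + 4)^2, χ_{M2} = (x + 4)^2, χ_{M3} = (x + 5)^2, χ_{M4} = (x + 4)^2, χ_{M5} = (x + 4)^2.

{M1, M5}: invariant factors (x + 4)^2.

{M2, M4}: invariant factors x + 4, x + 4.

{M3}: invariant factors (x + 5)^2.

Matrices are similar if and only if their invariant-factor lists agree; the partition into similarity classes is {M1, M5}, {M2, M4}, {M3}.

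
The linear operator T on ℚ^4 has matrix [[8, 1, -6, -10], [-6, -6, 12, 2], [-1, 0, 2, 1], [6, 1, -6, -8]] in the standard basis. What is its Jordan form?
The characteristic polynomial is det(xI - A) = (x - 2)^2(x + 4)^2, so the eigenvalues are -4 (algebraic multiplicity 2), 2 (algebraic multiplicity 2).

For λ = -4: rank(A + 4I) = 3, rank((A + 4I)^2) = 2. The eigenspace has dimension 4 - 3 = 1, so there is 1 Jordan block; the rank sequence gives block sizes [2].

For λ = 2: rank(A - 2I) = 3, rank((A - 2I)^2) = 2. The eigenspace has dimension 4 - 3 = 1, so there is 1 Jordan block; the rank sequence gives block sizes [2].

Assembling the blocks gives the Jordan form J above.

J = [[-4, 1, 0, 0], [0, -4, 0, 0], [0, 0, 2, 1], [0, 0, 0, 2]]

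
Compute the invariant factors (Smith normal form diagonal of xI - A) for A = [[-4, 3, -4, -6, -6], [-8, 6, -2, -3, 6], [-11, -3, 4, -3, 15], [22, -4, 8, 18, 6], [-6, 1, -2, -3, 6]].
(x - 6)^2, (x - 6)^3

The Jordan structure of A has elementary divisors (x - 6)^3, (x - 6)^2. Arranging the block sizes at each eigenvalue in decreasing order and taking row products gives the invariant factors.

Invariant factors (smallest first, each dividing the next): (x - 6)^2, (x - 6)^3.

Check: the last factor (x - 6)^3 is the minimal polynomial, and the product (x - 6)^5 is the characteristic polynomial.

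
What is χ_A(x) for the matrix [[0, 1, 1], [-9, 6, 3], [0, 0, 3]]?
χ_A(x) = (x - 3)^3

xI - A = [[x, -1, -1], [9, x - 6, -3], [0, 0, x - 3]].

Expanding det(xI - A) along the first row:
det(xI - A) = + (x)·det([[x - 6, -3], [0, x - 3]]) - (-1)·det([[9, -3], [0, x - 3]]) + (-1)·det([[9, x - 6], [0, 0]]).

Evaluating gives χ_A(x) = x^3 - 9x^2 + 27x - 27 = (x - 3)^3.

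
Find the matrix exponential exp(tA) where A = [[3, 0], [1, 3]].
A has Jordan form J = [[3, 1], [0, 3]] with A = PJP^{-1}, so e^{tA} = P e^{tJ} P^{-1}.

For a Jordan block J_k(λ), e^{tJ_k(λ)} = e^{λt} · (I + tN + t^2 N^2/2! + ... + t^{k-1} N^{k-1}/(k-1)!) where N is the nilpotent superdiagonal part.

Assembling the blocks and conjugating back gives the entries of e^{tA} as shown above.

e^{tA} = [[e^{3*t}, 0], [t*e^{3*t}, e^{3*t}]]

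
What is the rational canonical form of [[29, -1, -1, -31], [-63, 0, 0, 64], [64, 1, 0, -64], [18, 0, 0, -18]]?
The invariant factors of A (the non-unit diagonal entries of the Smith normal form of xI - A over ℚ[x]) are (x - 6)(x - 3)(x - 1)^2, each dividing the next. The characteristic polynomial is their product, (x - 6)(x - 3)(x - 1)^2.

The rational canonical form is the block-diagonal matrix of companion matrices C(f_i):
R = [[0, 0, 0, -18], [1, 0, 0, 45], [0, 1, 0, -37], [0, 0, 1, 11]].

R = [[0, 0, 0, -18], [1, 0, 0, 45], [0, 1, 0, -37], [0, 0, 1, 11]]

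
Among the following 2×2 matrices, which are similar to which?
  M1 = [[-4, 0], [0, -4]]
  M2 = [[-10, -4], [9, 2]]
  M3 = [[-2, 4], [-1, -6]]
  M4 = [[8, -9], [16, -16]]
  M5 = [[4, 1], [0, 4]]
3 classes: {M1}, {M2, M3, M4}, {M5}

Characteristic polynomials: χ_{M1} = (x + 4)^2, χ_{M2} = (x + 4)^2, χ_{M3} = (x + 4)^2, χ_{M4} = (x + 4)^2, χ_{M5} = (x - 4)^2.

{M1}: invariant factors x + 4, x + 4.

{M2, M3, M4}: invariant factors (x + 4)^2.

{M5}: invariant factors (x - 4)^2.

Matrices are similar if and only if their invariant-factor lists agree; the partition into similarity classes is {M1}, {M2, M3, M4}, {M5}.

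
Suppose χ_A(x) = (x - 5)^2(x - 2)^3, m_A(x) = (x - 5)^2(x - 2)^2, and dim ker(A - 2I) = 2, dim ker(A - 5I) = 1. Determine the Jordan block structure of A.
Jordan blocks: (2, 2), (2, 1), (5, 2)

λ = 2: algebraic multiplicity 3 (exponent in χ_A), largest block size 2 (exponent in m_A), 2 blocks (geometric multiplicity). These force block sizes [2, 1].
λ = 5: algebraic multiplicity 2 (exponent in χ_A), largest block size 2 (exponent in m_A), 1 block (geometric multiplicity). This forces block sizes [2].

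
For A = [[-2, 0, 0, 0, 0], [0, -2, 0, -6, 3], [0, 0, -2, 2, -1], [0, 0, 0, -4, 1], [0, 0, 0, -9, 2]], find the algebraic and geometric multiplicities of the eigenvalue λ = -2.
algebraic multiplicity 3, geometric multiplicity 3

The characteristic polynomial is (x + 1)^2(x + 2)^3, so the factor x + 2 appears with exponent 3: the algebraic multiplicity is 3.

rank(A + 2I) = 2, so the eigenspace has dimension 5 - 2 = 3: the geometric multiplicity is 3.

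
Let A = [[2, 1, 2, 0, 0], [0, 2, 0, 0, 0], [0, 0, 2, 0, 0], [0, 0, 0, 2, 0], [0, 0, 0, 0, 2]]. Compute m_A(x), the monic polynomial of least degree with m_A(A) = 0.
The characteristic polynomial factors as (x - 2)^5. The minimal polynomial is ∏(x - λ)^{k_λ} where k_λ is the size of the largest Jordan block at λ.

For λ = 2: rank(A - 2I) = 1, and the largest Jordan block has size 2 (the smallest k with rank((A - 2I)^k) = rank((A - 2I)^(k+1))).

So m_A(x) = (x - 2)^2.

m_A(x) = (x - 2)^2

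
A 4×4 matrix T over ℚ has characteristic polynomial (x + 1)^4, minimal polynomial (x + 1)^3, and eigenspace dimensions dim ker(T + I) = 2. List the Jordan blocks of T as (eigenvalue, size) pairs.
Jordan blocks: (-1, 3), (-1, 1)

λ = -1: algebraic multiplicity 4 (exponent in χ_T), largest block size 3 (exponent in m_T), 2 blocks (geometric multiplicity). These force block sizes [3, 1].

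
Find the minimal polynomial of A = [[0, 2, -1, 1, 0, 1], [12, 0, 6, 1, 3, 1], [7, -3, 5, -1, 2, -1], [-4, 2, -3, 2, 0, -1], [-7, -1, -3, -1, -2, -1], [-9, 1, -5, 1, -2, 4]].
The characteristic polynomial factors as x^3(x - 3)^3. The minimal polynomial is ∏(x - λ)^{k_λ} where k_λ is the size of the largest Jordan block at λ.

For λ = 0: rank(A) = 5, and the largest Jordan block has size 3 (the smallest k with rank(A^k) = rank(A^(k+1))).
For λ = 3: rank(A - 3I) = 5, and the largest Jordan block has size 3 (the smallest k with rank((A - 3I)^k) = rank((A - 3I)^(k+1))).

So m_A(x) = x^3(x - 3)^3.

m_A(x) = x^3(x - 3)^3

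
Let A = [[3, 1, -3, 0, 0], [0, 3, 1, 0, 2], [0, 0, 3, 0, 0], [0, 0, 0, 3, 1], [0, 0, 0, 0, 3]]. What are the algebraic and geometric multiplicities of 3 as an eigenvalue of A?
The characteristic polynomial is (x - 3)^5, so the factor x - 3 appears with exponent 5: the algebraic multiplicity is 5.

rank(A - 3I) = 3, so the eigenspace has dimension 5 - 3 = 2: the geometric multiplicity is 2.

Since 2 < 5, A is not diagonalizable.

algebraic multiplicity 5, geometric multiplicity 2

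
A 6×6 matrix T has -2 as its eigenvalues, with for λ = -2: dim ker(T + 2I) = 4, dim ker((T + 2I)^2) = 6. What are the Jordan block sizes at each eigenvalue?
λ = -2: successive nullity increments [4, 2] count blocks of size ≥ k; block sizes are [2, 2, 1, 1].

Jordan blocks: (-2, 2), (-2, 2), (-2, 1), (-2, 1)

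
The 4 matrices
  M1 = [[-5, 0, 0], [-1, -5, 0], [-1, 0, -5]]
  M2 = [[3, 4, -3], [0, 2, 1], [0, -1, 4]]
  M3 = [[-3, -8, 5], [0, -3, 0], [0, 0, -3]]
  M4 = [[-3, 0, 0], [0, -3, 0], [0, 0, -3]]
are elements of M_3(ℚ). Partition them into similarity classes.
4 classes: {M1}, {M2}, {M3}, {M4}

Characteristic polynomials: χ_{M1} = (x + 5)^3, χ_{M2} = (x - 3)^3, χ_{M3} = (x + 3)^3, χ_{M4} = (x + 3)^3.

{M1}: invariant factors x + 5, (x + 5)^2.

{M2}: invariant factors (x - 3)^3.

{M3}: invariant factors x + 3, (x + 3)^2.

{M4}: invariant factors x + 3, x + 3, x + 3.

Matrices are similar if and only if their invariant-factor lists agree; the partition into similarity classes is {M1}, {M2}, {M3}, {M4}.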